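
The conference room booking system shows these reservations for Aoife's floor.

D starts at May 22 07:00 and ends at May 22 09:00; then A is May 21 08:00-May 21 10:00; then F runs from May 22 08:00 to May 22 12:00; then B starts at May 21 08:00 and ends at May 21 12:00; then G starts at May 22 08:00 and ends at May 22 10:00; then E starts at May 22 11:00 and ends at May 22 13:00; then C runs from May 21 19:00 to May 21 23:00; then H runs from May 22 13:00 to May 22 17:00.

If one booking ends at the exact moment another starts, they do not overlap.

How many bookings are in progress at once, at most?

3

Sort all start/end points and keep a running count:
May 21 08:00 start A → 1
May 21 08:00 start B → 2
May 21 10:00 end A → 1
May 21 12:00 end B → 0
May 21 19:00 start C → 1
May 21 23:00 end C → 0
May 22 07:00 start D → 1
May 22 08:00 start F → 2
May 22 08:00 start G → 3
May 22 09:00 end D → 2
May 22 10:00 end G → 1
May 22 11:00 start E → 2
May 22 12:00 end F → 1
May 22 13:00 end E → 0
May 22 13:00 start H → 1
May 22 17:00 end H → 0
Peak is 3, at May 22 08:00 (D, F, G).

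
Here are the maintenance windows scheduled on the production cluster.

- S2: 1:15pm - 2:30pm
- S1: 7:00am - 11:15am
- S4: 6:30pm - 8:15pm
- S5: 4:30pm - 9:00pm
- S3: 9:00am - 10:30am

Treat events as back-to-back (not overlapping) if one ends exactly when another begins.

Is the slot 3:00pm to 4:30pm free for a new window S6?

Yes — the slot is free

S1: ends 11:15am at or before S6 starts 3:00pm → clear.
S3: ends 10:30am at or before S6 starts 3:00pm → clear.
S2: ends 2:30pm at or before S6 starts 3:00pm → clear.
S5: starts 4:30pm at or after S6 ends 4:30pm → clear.
S4: starts 6:30pm at or after S6 ends 4:30pm → clear.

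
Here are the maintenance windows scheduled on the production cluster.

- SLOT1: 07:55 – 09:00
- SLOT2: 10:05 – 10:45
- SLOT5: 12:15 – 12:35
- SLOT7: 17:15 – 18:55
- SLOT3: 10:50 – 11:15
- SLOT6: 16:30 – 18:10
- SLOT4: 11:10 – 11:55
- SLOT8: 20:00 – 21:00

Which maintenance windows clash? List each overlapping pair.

SLOT3 & SLOT4, SLOT6 & SLOT7

Sorted by start: SLOT1, SLOT2, SLOT3, SLOT4, SLOT5, SLOT6, SLOT7, SLOT8.
SLOT2 starts after SLOT1 ends, so nothing later overlaps SLOT1 either.
SLOT3 starts after SLOT2 ends, so nothing later overlaps SLOT2 either.
SLOT4 starts before SLOT3 ends → SLOT3 and SLOT4 overlap.
SLOT5 starts after SLOT3 ends, so nothing later overlaps SLOT3 either.
SLOT5 starts after SLOT4 ends, so nothing later overlaps SLOT4 either.
SLOT6 starts after SLOT5 ends, so nothing later overlaps SLOT5 either.
SLOT7 starts before SLOT6 ends → SLOT6 and SLOT7 overlap.
SLOT8 starts after SLOT6 ends.
SLOT8 starts after SLOT7 ends.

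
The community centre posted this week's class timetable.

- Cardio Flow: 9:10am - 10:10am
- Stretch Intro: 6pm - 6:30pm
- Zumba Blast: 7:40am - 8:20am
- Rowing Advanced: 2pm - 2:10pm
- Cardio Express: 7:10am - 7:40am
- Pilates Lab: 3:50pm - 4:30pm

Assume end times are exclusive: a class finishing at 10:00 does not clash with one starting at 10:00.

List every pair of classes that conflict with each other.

none

Sorted by start: Cardio Express, Zumba Blast, Cardio Flow, Rowing Advanced, Pilates Lab, Stretch Intro.
Zumba Blast starts exactly when Cardio Express ends (back-to-back, no overlap), so nothing later overlaps Cardio Express either.
Cardio Flow starts after Zumba Blast ends, so nothing later overlaps Zumba Blast either.
Rowing Advanced starts after Cardio Flow ends, so nothing later overlaps Cardio Flow either.
Pilates Lab starts after Rowing Advanced ends, so nothing later overlaps Rowing Advanced either.
Stretch Intro starts after Pilates Lab ends.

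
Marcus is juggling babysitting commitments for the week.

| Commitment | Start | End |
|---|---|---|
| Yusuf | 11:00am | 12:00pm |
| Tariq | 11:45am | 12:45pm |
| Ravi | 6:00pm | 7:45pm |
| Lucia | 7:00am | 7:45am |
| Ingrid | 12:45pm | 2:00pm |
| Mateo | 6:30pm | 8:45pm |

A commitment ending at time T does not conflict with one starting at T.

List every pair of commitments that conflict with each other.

Check each pair: they overlap iff neither finishes before the other starts.
Sorted by start: Lucia, Yusuf, Tariq, Ingrid, Ravi, Mateo.
Yusuf starts after Lucia ends, so Lucia has no further overlaps.
Tariq starts before Yusuf ends → Yusuf and Tariq overlap.
Ingrid starts after Yusuf ends, so Yusuf has no further overlaps.
Ingrid starts exactly when Tariq ends (back-to-back, no overlap), so Tariq has no further overlaps.
Ravi starts after Ingrid ends, so Ingrid has no further overlaps.
Mateo starts before Ravi ends → Ravi and Mateo overlap.

Mateo & Ravi, Tariq & Yusuf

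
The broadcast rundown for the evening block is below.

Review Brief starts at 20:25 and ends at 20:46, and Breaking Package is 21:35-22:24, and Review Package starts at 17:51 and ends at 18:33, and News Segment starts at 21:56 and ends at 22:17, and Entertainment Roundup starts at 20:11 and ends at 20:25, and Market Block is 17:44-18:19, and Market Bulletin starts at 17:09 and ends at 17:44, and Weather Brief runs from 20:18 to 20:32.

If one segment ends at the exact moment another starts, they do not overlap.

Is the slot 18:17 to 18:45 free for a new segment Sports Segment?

No — it overlaps Market Block, Review Package

Market Bulletin: ends 17:44 at or before Sports Segment starts 18:17 → clear.
Market Block: starts 17:44 before Sports Segment ends 18:45, and ends 18:19 after Sports Segment starts 18:17 → overlap.
Review Package: starts 17:51 before Sports Segment ends 18:45, and ends 18:33 after Sports Segment starts 18:17 → overlap.
Entertainment Roundup: starts 20:11 at or after Sports Segment ends 18:45 → clear.
Weather Brief: starts 20:18 at or after Sports Segment ends 18:45 → clear.
Review Brief: starts 20:25 at or after Sports Segment ends 18:45 → clear.
Breaking Package: starts 21:35 at or after Sports Segment ends 18:45 → clear.
News Segment: starts 21:56 at or after Sports Segment ends 18:45 → clear.
Sports Segment overlaps Market Block, Review Package.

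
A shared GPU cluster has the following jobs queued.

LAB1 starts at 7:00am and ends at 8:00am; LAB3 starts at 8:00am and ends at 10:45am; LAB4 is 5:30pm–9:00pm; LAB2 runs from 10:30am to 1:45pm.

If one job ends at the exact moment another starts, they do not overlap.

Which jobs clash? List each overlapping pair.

LAB2 & LAB3

Sorted by start: LAB1, LAB3, LAB2, LAB4.
LAB3 starts exactly when LAB1 ends (back-to-back, no overlap); LAB1 is clear from here.
LAB2 starts before LAB3 ends → LAB3 and LAB2 overlap.
LAB4 starts after LAB3 ends.
LAB4 starts after LAB2 ends.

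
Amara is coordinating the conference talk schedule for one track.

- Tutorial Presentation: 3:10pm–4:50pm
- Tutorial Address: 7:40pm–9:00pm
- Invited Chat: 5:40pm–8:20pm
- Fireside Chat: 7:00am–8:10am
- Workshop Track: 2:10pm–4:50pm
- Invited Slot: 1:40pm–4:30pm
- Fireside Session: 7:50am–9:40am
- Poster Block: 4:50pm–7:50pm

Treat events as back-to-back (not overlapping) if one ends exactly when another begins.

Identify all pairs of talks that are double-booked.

Fireside Chat & Fireside Session, Invited Chat & Poster Block, Invited Chat & Tutorial Address, Invited Slot & Tutorial Presentation, Invited Slot & Workshop Track, Poster Block & Tutorial Address, Tutorial Presentation & Workshop Track

Sorted by start: Fireside Chat, Fireside Session, Invited Slot, Workshop Track, Tutorial Presentation, Poster Block, Invited Chat, Tutorial Address.
Fireside Session starts before Fireside Chat ends → Fireside Chat and Fireside Session overlap.
Invited Slot starts after Fireside Chat ends, so nothing later overlaps Fireside Chat either.
Invited Slot starts after Fireside Session ends, so nothing later overlaps Fireside Session either.
Workshop Track starts before Invited Slot ends → Invited Slot and Workshop Track overlap.
Tutorial Presentation starts before Invited Slot ends → Invited Slot and Tutorial Presentation overlap.
Poster Block starts after Invited Slot ends, so nothing later overlaps Invited Slot either.
Tutorial Presentation starts before Workshop Track ends → Workshop Track and Tutorial Presentation overlap.
Poster Block starts exactly when Workshop Track ends (back-to-back, no overlap), so nothing later overlaps Workshop Track either.
Poster Block starts exactly when Tutorial Presentation ends (back-to-back, no overlap), so nothing later overlaps Tutorial Presentation either.
Invited Chat starts before Poster Block ends → Poster Block and Invited Chat overlap.
Tutorial Address starts before Poster Block ends → Poster Block and Tutorial Address overlap.
Tutorial Address starts before Invited Chat ends → Invited Chat and Tutorial Address overlap.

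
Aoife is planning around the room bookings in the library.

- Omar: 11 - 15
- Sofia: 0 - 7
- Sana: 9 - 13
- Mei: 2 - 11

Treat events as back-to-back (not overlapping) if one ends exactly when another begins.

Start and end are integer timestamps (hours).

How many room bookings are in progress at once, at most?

Walk through starts and ends in time order (an end at T is processed before a start at T):
0 start Sofia → 1
2 start Mei → 2
7 end Sofia → 1
9 start Sana → 2
11 end Mei → 1
11 start Omar → 2
13 end Sana → 1
15 end Omar → 0
Peak is 2, at 2 (Mei, Sofia).

2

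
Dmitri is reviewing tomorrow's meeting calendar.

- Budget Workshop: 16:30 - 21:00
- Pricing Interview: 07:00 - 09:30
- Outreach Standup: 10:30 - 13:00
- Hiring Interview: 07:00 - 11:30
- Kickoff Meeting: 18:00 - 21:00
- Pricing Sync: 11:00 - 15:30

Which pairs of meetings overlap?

Two intervals overlap when each starts before the other ends.
Sorted by start: Pricing Interview, Hiring Interview, Outreach Standup, Pricing Sync, Budget Workshop, Kickoff Meeting.
Hiring Interview starts before Pricing Interview ends → Pricing Interview and Hiring Interview overlap.
Outreach Standup starts after Pricing Interview ends, so Pricing Interview has no further overlaps.
Outreach Standup starts before Hiring Interview ends → Hiring Interview and Outreach Standup overlap.
Pricing Sync starts before Hiring Interview ends → Hiring Interview and Pricing Sync overlap.
Budget Workshop starts after Hiring Interview ends, so Hiring Interview has no further overlaps.
Pricing Sync starts before Outreach Standup ends → Outreach Standup and Pricing Sync overlap.
Budget Workshop starts after Outreach Standup ends, so Outreach Standup has no further overlaps.
Budget Workshop starts after Pricing Sync ends, so Pricing Sync has no further overlaps.
Kickoff Meeting starts before Budget Workshop ends → Budget Workshop and Kickoff Meeting overlap.

Budget Workshop & Kickoff Meeting, Hiring Interview & Outreach Standup, Hiring Interview & Pricing Interview, Hiring Interview & Pricing Sync, Outreach Standup & Pricing Sync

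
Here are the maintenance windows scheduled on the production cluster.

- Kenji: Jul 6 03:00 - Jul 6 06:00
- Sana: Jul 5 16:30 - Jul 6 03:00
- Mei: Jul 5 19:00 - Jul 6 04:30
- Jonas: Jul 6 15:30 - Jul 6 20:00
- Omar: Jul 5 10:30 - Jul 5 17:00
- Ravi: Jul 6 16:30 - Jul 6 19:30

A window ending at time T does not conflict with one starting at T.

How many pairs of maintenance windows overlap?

Sorted by start: Omar, Sana, Mei, Kenji, Jonas, Ravi.
Sana starts before Omar ends → Omar and Sana overlap.
Mei starts after Omar ends — done with Omar.
Mei starts before Sana ends → Sana and Mei overlap.
Kenji starts exactly when Sana ends (back-to-back, no overlap) — done with Sana.
Kenji starts before Mei ends → Mei and Kenji overlap.
Jonas starts after Mei ends — done with Mei.
Jonas starts after Kenji ends — done with Kenji.
Ravi starts before Jonas ends → Jonas and Ravi overlap.
Overlapping pairs: Jonas & Ravi, Kenji & Mei, Mei & Sana, Omar & Sana — 4 in total.

4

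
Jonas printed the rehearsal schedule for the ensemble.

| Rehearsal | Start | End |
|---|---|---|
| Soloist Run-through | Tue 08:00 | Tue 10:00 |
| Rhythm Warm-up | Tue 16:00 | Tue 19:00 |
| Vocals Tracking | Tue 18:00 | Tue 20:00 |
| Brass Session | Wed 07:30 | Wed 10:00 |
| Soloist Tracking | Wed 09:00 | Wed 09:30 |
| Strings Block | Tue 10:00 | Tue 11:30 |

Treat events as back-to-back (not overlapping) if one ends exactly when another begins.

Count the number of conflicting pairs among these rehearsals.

2

Check each pair: they overlap iff neither finishes before the other starts.
Sorted by start: Soloist Run-through, Strings Block, Rhythm Warm-up, Vocals Tracking, Brass Session, Soloist Tracking.
Strings Block starts exactly when Soloist Run-through ends (back-to-back, no overlap) — done with Soloist Run-through.
Rhythm Warm-up starts after Strings Block ends — done with Strings Block.
Vocals Tracking starts before Rhythm Warm-up ends → Rhythm Warm-up and Vocals Tracking overlap.
Brass Session starts after Rhythm Warm-up ends — done with Rhythm Warm-up.
Brass Session starts after Vocals Tracking ends — done with Vocals Tracking.
Soloist Tracking starts before Brass Session ends → Brass Session and Soloist Tracking overlap.
Overlapping pairs: Brass Session & Soloist Tracking, Rhythm Warm-up & Vocals Tracking — 2 in total.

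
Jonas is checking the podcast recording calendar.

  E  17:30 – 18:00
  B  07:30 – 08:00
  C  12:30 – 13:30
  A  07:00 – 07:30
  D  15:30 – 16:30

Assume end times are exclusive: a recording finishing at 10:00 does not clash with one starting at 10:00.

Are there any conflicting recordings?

No

Sorted by start: A, B, C, D, E.
B starts exactly when A ends (back-to-back, no overlap), so A has no further overlaps.
C starts after B ends, so B has no further overlaps.
D starts after C ends, so C has no further overlaps.
E starts after D ends.
Every pair is clear; the schedule has no overlaps.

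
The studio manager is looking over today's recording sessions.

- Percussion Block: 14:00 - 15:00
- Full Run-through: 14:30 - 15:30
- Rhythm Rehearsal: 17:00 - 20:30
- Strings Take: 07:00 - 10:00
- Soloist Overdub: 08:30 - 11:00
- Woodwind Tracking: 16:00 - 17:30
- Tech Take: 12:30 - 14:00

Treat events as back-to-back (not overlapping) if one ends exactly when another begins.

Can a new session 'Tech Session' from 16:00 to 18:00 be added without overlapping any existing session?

No — it overlaps Rhythm Rehearsal, Woodwind Tracking

Strings Take: ends 10:00 at or before Tech Session starts 16:00 → clear.
Soloist Overdub: ends 11:00 at or before Tech Session starts 16:00 → clear.
Tech Take: ends 14:00 at or before Tech Session starts 16:00 → clear.
Percussion Block: ends 15:00 at or before Tech Session starts 16:00 → clear.
Full Run-through: ends 15:30 at or before Tech Session starts 16:00 → clear.
Woodwind Tracking: starts 16:00 before Tech Session ends 18:00, and ends 17:30 after Tech Session starts 16:00 → overlap.
Rhythm Rehearsal: starts 17:00 before Tech Session ends 18:00, and ends 20:30 after Tech Session starts 16:00 → overlap.
Tech Session overlaps Woodwind Tracking, Rhythm Rehearsal.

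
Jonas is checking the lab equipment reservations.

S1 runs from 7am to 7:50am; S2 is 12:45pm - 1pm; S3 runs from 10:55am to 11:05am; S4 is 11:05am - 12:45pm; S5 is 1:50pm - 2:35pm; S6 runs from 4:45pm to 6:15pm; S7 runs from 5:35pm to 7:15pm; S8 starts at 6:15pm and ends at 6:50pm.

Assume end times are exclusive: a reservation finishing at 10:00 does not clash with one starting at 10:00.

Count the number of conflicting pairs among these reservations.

Sorted by start: S1, S3, S4, S2, S5, S6, S7, S8.
S3 starts after S1 ends, so S1 has no further overlaps.
S4 starts exactly when S3 ends (back-to-back, no overlap), so S3 has no further overlaps.
S2 starts exactly when S4 ends (back-to-back, no overlap), so S4 has no further overlaps.
S5 starts after S2 ends, so S2 has no further overlaps.
S6 starts after S5 ends, so S5 has no further overlaps.
S7 starts before S6 ends → S6 and S7 overlap.
S8 starts exactly when S6 ends (back-to-back, no overlap).
S8 starts before S7 ends → S7 and S8 overlap.
Overlapping pairs: S6 & S7, S7 & S8 — 2 in total.

2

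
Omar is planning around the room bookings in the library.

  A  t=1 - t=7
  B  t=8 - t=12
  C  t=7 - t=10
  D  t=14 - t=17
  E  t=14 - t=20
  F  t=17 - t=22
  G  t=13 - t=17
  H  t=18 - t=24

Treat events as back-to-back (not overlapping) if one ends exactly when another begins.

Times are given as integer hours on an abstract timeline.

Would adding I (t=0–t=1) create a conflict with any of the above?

A: starts t=1 at or after I ends t=1 → clear.
C: starts t=7 at or after I ends t=1 → clear.
B: starts t=8 at or after I ends t=1 → clear.
G: starts t=13 at or after I ends t=1 → clear.
D: starts t=14 at or after I ends t=1 → clear.
E: starts t=14 at or after I ends t=1 → clear.
F: starts t=17 at or after I ends t=1 → clear.
H: starts t=18 at or after I ends t=1 → clear.

No — it doesn't clash with anything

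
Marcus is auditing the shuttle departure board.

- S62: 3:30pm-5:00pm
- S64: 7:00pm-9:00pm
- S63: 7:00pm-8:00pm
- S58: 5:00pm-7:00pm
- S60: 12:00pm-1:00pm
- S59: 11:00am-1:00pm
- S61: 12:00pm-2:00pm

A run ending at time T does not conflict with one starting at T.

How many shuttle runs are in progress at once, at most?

Sweep the timeline, counting +1 at each start and −1 at each end (ends before starts at a tie):
11:00am start S59 → 1
12:00pm start S60 → 2
12:00pm start S61 → 3
1:00pm end S59 → 2
1:00pm end S60 → 1
2:00pm end S61 → 0
3:30pm start S62 → 1
5:00pm end S62 → 0
5:00pm start S58 → 1
7:00pm end S58 → 0
7:00pm start S63 → 1
7:00pm start S64 → 2
8:00pm end S63 → 1
9:00pm end S64 → 0
Peak is 3, at 12:00pm (S59, S60, S61).

3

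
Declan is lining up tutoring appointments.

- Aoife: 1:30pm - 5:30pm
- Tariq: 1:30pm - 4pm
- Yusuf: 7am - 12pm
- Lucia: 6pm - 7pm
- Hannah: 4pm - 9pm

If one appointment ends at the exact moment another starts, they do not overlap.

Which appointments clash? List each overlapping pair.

Aoife & Hannah, Aoife & Tariq, Hannah & Lucia

Check each pair: they overlap iff neither finishes before the other starts.
Sorted by start: Yusuf, Tariq, Aoife, Hannah, Lucia.
Tariq starts after Yusuf ends, so nothing later overlaps Yusuf either.
Aoife starts before Tariq ends → Tariq and Aoife overlap.
Hannah starts exactly when Tariq ends (back-to-back, no overlap), so nothing later overlaps Tariq either.
Hannah starts before Aoife ends → Aoife and Hannah overlap.
Lucia starts after Aoife ends.
Lucia starts before Hannah ends → Hannah and Lucia overlap.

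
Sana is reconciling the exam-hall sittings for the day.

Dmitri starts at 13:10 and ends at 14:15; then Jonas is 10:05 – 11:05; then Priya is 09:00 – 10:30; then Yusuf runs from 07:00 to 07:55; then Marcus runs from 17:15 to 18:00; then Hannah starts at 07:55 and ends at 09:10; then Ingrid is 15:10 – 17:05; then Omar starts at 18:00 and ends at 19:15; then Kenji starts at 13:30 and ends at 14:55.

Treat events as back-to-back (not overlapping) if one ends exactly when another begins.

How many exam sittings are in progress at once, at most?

Sweep the timeline, counting +1 at each start and −1 at each end (ends before starts at a tie):
07:00 start Yusuf → 1
07:55 end Yusuf → 0
07:55 start Hannah → 1
09:00 start Priya → 2
09:10 end Hannah → 1
10:05 start Jonas → 2
10:30 end Priya → 1
11:05 end Jonas → 0
13:10 start Dmitri → 1
13:30 start Kenji → 2
14:15 end Dmitri → 1
14:55 end Kenji → 0
15:10 start Ingrid → 1
17:05 end Ingrid → 0
17:15 start Marcus → 1
18:00 end Marcus → 0
18:00 start Omar → 1
19:15 end Omar → 0
Peak is 2, at 09:00 (Hannah, Priya).

2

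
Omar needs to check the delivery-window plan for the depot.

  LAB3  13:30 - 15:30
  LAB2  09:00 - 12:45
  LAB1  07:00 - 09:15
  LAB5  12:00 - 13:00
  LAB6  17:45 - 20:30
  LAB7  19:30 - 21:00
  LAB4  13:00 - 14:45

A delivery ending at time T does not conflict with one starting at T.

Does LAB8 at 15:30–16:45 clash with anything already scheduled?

LAB1: ends 09:15 at or before LAB8 starts 15:30 → clear.
LAB2: ends 12:45 at or before LAB8 starts 15:30 → clear.
LAB5: ends 13:00 at or before LAB8 starts 15:30 → clear.
LAB4: ends 14:45 at or before LAB8 starts 15:30 → clear.
LAB3: ends 15:30 at or before LAB8 starts 15:30 → clear.
LAB6: starts 17:45 at or after LAB8 ends 16:45 → clear.
LAB7: starts 19:30 at or after LAB8 ends 16:45 → clear.

No — it doesn't clash with anything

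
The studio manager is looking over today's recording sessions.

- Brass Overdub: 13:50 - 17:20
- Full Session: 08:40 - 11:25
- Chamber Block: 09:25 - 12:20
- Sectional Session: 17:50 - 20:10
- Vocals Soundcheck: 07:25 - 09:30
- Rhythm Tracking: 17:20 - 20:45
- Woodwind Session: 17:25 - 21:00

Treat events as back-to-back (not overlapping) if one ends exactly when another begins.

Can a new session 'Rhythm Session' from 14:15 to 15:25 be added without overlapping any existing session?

Vocals Soundcheck: ends 09:30 at or before Rhythm Session starts 14:15 → clear.
Full Session: ends 11:25 at or before Rhythm Session starts 14:15 → clear.
Chamber Block: ends 12:20 at or before Rhythm Session starts 14:15 → clear.
Brass Overdub: starts 13:50 before Rhythm Session ends 15:25, and ends 17:20 after Rhythm Session starts 14:15 → overlap.
Rhythm Tracking: starts 17:20 at or after Rhythm Session ends 15:25 → clear.
Woodwind Session: starts 17:25 at or after Rhythm Session ends 15:25 → clear.
Sectional Session: starts 17:50 at or after Rhythm Session ends 15:25 → clear.
Rhythm Session overlaps Brass Overdub.

No — it overlaps Brass Overdub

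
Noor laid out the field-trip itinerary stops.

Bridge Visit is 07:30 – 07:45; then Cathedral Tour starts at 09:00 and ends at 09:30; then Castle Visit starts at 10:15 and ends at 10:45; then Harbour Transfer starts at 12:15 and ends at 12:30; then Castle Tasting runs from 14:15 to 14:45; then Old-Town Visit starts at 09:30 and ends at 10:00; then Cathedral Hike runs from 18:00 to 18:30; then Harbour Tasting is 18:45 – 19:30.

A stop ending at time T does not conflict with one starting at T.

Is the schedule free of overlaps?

Yes

Sorted by start: Bridge Visit, Cathedral Tour, Old-Town Visit, Castle Visit, Harbour Transfer, Castle Tasting, Cathedral Hike, Harbour Tasting.
Cathedral Tour starts after Bridge Visit ends, so nothing later overlaps Bridge Visit either.
Old-Town Visit starts exactly when Cathedral Tour ends (back-to-back, no overlap), so nothing later overlaps Cathedral Tour either.
Castle Visit starts after Old-Town Visit ends, so nothing later overlaps Old-Town Visit either.
Harbour Transfer starts after Castle Visit ends, so nothing later overlaps Castle Visit either.
Castle Tasting starts after Harbour Transfer ends, so nothing later overlaps Harbour Transfer either.
Cathedral Hike starts after Castle Tasting ends, so nothing later overlaps Castle Tasting either.
Harbour Tasting starts after Cathedral Hike ends.
Every pair is clear; the schedule has no overlaps.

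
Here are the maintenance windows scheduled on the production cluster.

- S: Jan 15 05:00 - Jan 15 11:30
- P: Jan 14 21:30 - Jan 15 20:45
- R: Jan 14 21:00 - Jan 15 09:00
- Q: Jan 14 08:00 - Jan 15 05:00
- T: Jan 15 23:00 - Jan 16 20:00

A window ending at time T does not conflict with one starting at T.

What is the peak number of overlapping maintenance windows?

Sweep the timeline, counting +1 at each start and −1 at each end (ends before starts at a tie):
Jan 14 08:00 start Q → 1
Jan 14 21:00 start R → 2
Jan 14 21:30 start P → 3
Jan 15 05:00 end Q → 2
Jan 15 05:00 start S → 3
Jan 15 09:00 end R → 2
Jan 15 11:30 end S → 1
Jan 15 20:45 end P → 0
Jan 15 23:00 start T → 1
Jan 16 20:00 end T → 0
Peak is 3, at Jan 14 21:30 (P, Q, R).

3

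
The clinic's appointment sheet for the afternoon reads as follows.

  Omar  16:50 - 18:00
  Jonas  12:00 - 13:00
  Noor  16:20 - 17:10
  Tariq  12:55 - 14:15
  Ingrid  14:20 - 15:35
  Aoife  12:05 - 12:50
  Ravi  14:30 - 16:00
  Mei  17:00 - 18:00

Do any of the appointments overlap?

Yes

Check each pair: they overlap iff neither finishes before the other starts.
Sorted by start: Jonas, Aoife, Tariq, Ingrid, Ravi, Noor, Omar, Mei.
Aoife starts before Jonas ends → Jonas and Aoife overlap.
That's a conflict, so the schedule is not conflict-free.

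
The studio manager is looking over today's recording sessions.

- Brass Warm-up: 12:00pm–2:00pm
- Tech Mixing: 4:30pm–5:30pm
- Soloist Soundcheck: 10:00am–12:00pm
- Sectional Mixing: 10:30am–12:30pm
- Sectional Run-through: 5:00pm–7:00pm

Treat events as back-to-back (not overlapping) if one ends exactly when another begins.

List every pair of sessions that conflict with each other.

Sorted by start: Soloist Soundcheck, Sectional Mixing, Brass Warm-up, Tech Mixing, Sectional Run-through.
Sectional Mixing starts before Soloist Soundcheck ends → Soloist Soundcheck and Sectional Mixing overlap.
Brass Warm-up starts exactly when Soloist Soundcheck ends (back-to-back, no overlap), so nothing later overlaps Soloist Soundcheck either.
Brass Warm-up starts before Sectional Mixing ends → Sectional Mixing and Brass Warm-up overlap.
Tech Mixing starts after Sectional Mixing ends, so nothing later overlaps Sectional Mixing either.
Tech Mixing starts after Brass Warm-up ends, so nothing later overlaps Brass Warm-up either.
Sectional Run-through starts before Tech Mixing ends → Tech Mixing and Sectional Run-through overlap.

Brass Warm-up & Sectional Mixing, Sectional Mixing & Soloist Soundcheck, Sectional Run-through & Tech Mixing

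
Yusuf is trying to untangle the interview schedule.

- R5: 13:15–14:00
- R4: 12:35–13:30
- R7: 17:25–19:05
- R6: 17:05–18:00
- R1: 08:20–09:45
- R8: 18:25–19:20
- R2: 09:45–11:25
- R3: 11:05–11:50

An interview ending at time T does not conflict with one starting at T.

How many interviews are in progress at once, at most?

2

Sort all start/end points and keep a running count:
08:20 start R1 → 1
09:45 end R1 → 0
09:45 start R2 → 1
11:05 start R3 → 2
11:25 end R2 → 1
11:50 end R3 → 0
12:35 start R4 → 1
13:15 start R5 → 2
13:30 end R4 → 1
14:00 end R5 → 0
17:05 start R6 → 1
17:25 start R7 → 2
18:00 end R6 → 1
18:25 start R8 → 2
19:05 end R7 → 1
19:20 end R8 → 0
Peak is 2, at 11:05 (R2, R3).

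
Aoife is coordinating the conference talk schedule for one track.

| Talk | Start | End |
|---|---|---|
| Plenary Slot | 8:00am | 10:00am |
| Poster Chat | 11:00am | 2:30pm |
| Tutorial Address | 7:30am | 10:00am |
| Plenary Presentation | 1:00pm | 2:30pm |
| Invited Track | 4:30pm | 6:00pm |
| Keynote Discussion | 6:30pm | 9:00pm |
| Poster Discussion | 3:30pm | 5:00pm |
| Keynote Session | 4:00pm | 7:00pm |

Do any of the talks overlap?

Yes

Two intervals overlap when each starts before the other ends.
Sorted by start: Tutorial Address, Plenary Slot, Poster Chat, Plenary Presentation, Poster Discussion, Keynote Session, Invited Track, Keynote Discussion.
Plenary Slot starts before Tutorial Address ends → Tutorial Address and Plenary Slot overlap.
That's a conflict, so the schedule is not conflict-free.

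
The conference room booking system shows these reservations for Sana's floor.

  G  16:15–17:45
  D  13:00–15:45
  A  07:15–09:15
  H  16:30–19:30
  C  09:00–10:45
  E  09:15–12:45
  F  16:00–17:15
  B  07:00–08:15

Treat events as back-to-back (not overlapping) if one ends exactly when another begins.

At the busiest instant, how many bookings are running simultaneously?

3

Sort all start/end points and keep a running count:
07:00 start B → 1
07:15 start A → 2
08:15 end B → 1
09:00 start C → 2
09:15 end A → 1
09:15 start E → 2
10:45 end C → 1
12:45 end E → 0
13:00 start D → 1
15:45 end D → 0
16:00 start F → 1
16:15 start G → 2
16:30 start H → 3
17:15 end F → 2
17:45 end G → 1
19:30 end H → 0
Peak is 3, at 16:30 (F, G, H).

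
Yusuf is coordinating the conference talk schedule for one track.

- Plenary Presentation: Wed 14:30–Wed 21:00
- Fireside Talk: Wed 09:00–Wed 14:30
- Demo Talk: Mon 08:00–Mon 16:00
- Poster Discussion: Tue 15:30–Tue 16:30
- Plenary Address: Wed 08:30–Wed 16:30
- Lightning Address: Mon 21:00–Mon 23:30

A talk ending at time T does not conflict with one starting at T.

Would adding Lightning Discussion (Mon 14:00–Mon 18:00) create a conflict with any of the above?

Yes — it overlaps Demo Talk

Demo Talk: starts Mon 08:00 before Lightning Discussion ends Mon 18:00, and ends Mon 16:00 after Lightning Discussion starts Mon 14:00 → overlap.
Lightning Address: starts Mon 21:00 at or after Lightning Discussion ends Mon 18:00 → clear.
Poster Discussion: starts Tue 15:30 at or after Lightning Discussion ends Mon 18:00 → clear.
Plenary Address: starts Wed 08:30 at or after Lightning Discussion ends Mon 18:00 → clear.
Fireside Talk: starts Wed 09:00 at or after Lightning Discussion ends Mon 18:00 → clear.
Plenary Presentation: starts Wed 14:30 at or after Lightning Discussion ends Mon 18:00 → clear.
Lightning Discussion overlaps Demo Talk.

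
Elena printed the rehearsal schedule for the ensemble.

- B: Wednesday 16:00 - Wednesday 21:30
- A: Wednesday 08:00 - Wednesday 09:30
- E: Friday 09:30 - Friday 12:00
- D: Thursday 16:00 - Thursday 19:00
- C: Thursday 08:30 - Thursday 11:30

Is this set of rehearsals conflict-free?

Yes

Sorted by start: A, B, C, D, E.
B starts after A ends; A is clear from here.
C starts after B ends; B is clear from here.
D starts after C ends; C is clear from here.
E starts after D ends.
Every pair is clear; the schedule has no overlaps.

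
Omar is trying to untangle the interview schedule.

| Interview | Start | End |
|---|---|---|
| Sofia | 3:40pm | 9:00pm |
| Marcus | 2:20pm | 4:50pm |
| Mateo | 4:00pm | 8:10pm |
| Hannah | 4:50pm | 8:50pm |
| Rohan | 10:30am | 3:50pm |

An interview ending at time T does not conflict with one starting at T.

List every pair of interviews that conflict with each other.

Hannah & Mateo, Hannah & Sofia, Marcus & Mateo, Marcus & Rohan, Marcus & Sofia, Mateo & Sofia, Rohan & Sofia

Two intervals overlap when each starts before the other ends.
Sorted by start: Rohan, Marcus, Sofia, Mateo, Hannah.
Marcus starts before Rohan ends → Rohan and Marcus overlap.
Sofia starts before Rohan ends → Rohan and Sofia overlap.
Mateo starts after Rohan ends — done with Rohan.
Sofia starts before Marcus ends → Marcus and Sofia overlap.
Mateo starts before Marcus ends → Marcus and Mateo overlap.
Hannah starts exactly when Marcus ends (back-to-back, no overlap).
Mateo starts before Sofia ends → Sofia and Mateo overlap.
Hannah starts before Sofia ends → Sofia and Hannah overlap.
Hannah starts before Mateo ends → Mateo and Hannah overlap.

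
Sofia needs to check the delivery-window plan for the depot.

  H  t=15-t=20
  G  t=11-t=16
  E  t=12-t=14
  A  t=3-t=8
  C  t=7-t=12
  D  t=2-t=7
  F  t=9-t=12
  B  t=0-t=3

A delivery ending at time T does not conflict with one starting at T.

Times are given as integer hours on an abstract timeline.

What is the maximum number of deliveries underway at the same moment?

3

Walk through starts and ends in time order (an end at T is processed before a start at T):
t=0 start B → 1
t=2 start D → 2
t=3 end B → 1
t=3 start A → 2
t=7 end D → 1
t=7 start C → 2
t=8 end A → 1
t=9 start F → 2
t=11 start G → 3
t=12 end C → 2
t=12 end F → 1
t=12 start E → 2
t=14 end E → 1
t=15 start H → 2
t=16 end G → 1
t=20 end H → 0
Peak is 3, at t=11 (C, F, G).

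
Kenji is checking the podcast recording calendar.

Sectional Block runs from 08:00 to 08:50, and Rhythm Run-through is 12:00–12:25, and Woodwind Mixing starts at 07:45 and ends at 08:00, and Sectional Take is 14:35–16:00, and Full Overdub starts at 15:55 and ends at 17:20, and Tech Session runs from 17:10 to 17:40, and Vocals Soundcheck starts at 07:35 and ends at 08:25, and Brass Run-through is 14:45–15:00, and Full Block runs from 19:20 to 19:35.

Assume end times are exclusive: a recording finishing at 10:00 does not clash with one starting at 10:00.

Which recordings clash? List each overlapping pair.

Brass Run-through & Sectional Take, Full Overdub & Sectional Take, Full Overdub & Tech Session, Sectional Block & Vocals Soundcheck, Vocals Soundcheck & Woodwind Mixing

Sorted by start: Vocals Soundcheck, Woodwind Mixing, Sectional Block, Rhythm Run-through, Sectional Take, Brass Run-through, Full Overdub, Tech Session, Full Block.
Woodwind Mixing starts before Vocals Soundcheck ends → Vocals Soundcheck and Woodwind Mixing overlap.
Sectional Block starts before Vocals Soundcheck ends → Vocals Soundcheck and Sectional Block overlap.
Rhythm Run-through starts after Vocals Soundcheck ends, so Vocals Soundcheck has no further overlaps.
Sectional Block starts exactly when Woodwind Mixing ends (back-to-back, no overlap), so Woodwind Mixing has no further overlaps.
Rhythm Run-through starts after Sectional Block ends, so Sectional Block has no further overlaps.
Sectional Take starts after Rhythm Run-through ends, so Rhythm Run-through has no further overlaps.
Brass Run-through starts before Sectional Take ends → Sectional Take and Brass Run-through overlap.
Full Overdub starts before Sectional Take ends → Sectional Take and Full Overdub overlap.
Tech Session starts after Sectional Take ends, so Sectional Take has no further overlaps.
Full Overdub starts after Brass Run-through ends, so Brass Run-through has no further overlaps.
Tech Session starts before Full Overdub ends → Full Overdub and Tech Session overlap.
Full Block starts after Full Overdub ends.
Full Block starts after Tech Session ends.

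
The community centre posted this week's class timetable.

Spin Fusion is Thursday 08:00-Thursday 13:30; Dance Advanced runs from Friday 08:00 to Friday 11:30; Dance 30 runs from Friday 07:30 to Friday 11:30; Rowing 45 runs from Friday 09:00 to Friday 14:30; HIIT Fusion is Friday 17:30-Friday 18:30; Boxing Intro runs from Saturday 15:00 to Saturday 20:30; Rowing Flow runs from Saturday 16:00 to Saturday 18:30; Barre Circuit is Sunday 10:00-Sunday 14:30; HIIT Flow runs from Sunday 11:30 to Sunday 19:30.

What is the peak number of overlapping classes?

Sort all start/end points and keep a running count:
Thursday 08:00 start Spin Fusion → 1
Thursday 13:30 end Spin Fusion → 0
Friday 07:30 start Dance 30 → 1
Friday 08:00 start Dance Advanced → 2
Friday 09:00 start Rowing 45 → 3
Friday 11:30 end Dance 30 → 2
Friday 11:30 end Dance Advanced → 1
Friday 14:30 end Rowing 45 → 0
Friday 17:30 start HIIT Fusion → 1
Friday 18:30 end HIIT Fusion → 0
Saturday 15:00 start Boxing Intro → 1
Saturday 16:00 start Rowing Flow → 2
Saturday 18:30 end Rowing Flow → 1
Saturday 20:30 end Boxing Intro → 0
Sunday 10:00 start Barre Circuit → 1
Sunday 11:30 start HIIT Flow → 2
Sunday 14:30 end Barre Circuit → 1
Sunday 19:30 end HIIT Flow → 0
Peak is 3, at Friday 09:00 (Dance 30, Dance Advanced, Rowing 45).

3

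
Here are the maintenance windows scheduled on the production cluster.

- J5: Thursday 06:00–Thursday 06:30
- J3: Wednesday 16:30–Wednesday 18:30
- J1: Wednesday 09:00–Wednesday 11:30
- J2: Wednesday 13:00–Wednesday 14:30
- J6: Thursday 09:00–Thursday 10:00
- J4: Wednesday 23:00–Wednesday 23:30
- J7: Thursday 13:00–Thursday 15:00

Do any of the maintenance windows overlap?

Sorted by start: J1, J2, J3, J4, J5, J6, J7.
J2 starts after J1 ends, so J1 has no further overlaps.
J3 starts after J2 ends, so J2 has no further overlaps.
J4 starts after J3 ends, so J3 has no further overlaps.
J5 starts after J4 ends, so J4 has no further overlaps.
J6 starts after J5 ends, so J5 has no further overlaps.
J7 starts after J6 ends.
Every pair is clear; the schedule has no overlaps.

No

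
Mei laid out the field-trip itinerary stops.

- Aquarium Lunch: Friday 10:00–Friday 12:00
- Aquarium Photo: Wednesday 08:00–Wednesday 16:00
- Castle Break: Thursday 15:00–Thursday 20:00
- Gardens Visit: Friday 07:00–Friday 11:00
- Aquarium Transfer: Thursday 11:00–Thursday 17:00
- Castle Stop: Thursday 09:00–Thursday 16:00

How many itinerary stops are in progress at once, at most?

3

Walk through starts and ends in time order (an end at T is processed before a start at T):
Wednesday 08:00 start Aquarium Photo → 1
Wednesday 16:00 end Aquarium Photo → 0
Thursday 09:00 start Castle Stop → 1
Thursday 11:00 start Aquarium Transfer → 2
Thursday 15:00 start Castle Break → 3
Thursday 16:00 end Castle Stop → 2
Thursday 17:00 end Aquarium Transfer → 1
Thursday 20:00 end Castle Break → 0
Friday 07:00 start Gardens Visit → 1
Friday 10:00 start Aquarium Lunch → 2
Friday 11:00 end Gardens Visit → 1
Friday 12:00 end Aquarium Lunch → 0
Peak is 3, at Thursday 15:00 (Aquarium Transfer, Castle Break, Castle Stop).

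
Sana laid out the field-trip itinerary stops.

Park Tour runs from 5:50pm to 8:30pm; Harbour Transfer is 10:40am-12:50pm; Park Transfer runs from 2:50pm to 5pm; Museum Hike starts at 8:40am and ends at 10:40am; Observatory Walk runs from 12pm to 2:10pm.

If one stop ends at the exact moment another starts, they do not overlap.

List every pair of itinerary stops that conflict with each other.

Harbour Transfer & Observatory Walk

Two intervals overlap when each starts before the other ends.
Sorted by start: Museum Hike, Harbour Transfer, Observatory Walk, Park Transfer, Park Tour.
Harbour Transfer starts exactly when Museum Hike ends (back-to-back, no overlap), so Museum Hike has no further overlaps.
Observatory Walk starts before Harbour Transfer ends → Harbour Transfer and Observatory Walk overlap.
Park Transfer starts after Harbour Transfer ends, so Harbour Transfer has no further overlaps.
Park Transfer starts after Observatory Walk ends, so Observatory Walk has no further overlaps.
Park Tour starts after Park Transfer ends.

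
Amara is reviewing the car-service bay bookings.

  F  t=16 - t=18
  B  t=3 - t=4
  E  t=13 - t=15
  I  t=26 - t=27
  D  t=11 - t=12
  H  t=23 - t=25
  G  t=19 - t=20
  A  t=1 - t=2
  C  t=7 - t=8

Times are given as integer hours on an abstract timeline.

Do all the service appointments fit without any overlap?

Sorted by start: A, B, C, D, E, F, G, H, I.
B starts after A ends; A is clear from here.
C starts after B ends; B is clear from here.
D starts after C ends; C is clear from here.
E starts after D ends; D is clear from here.
F starts after E ends; E is clear from here.
G starts after F ends; F is clear from here.
H starts after G ends; G is clear from here.
I starts after H ends.
Every pair is clear; the schedule has no overlaps.

Yes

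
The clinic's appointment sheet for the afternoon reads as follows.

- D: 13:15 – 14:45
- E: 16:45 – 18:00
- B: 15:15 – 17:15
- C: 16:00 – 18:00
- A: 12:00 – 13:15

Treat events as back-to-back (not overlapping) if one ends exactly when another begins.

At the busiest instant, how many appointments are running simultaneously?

3

Sweep the timeline, counting +1 at each start and −1 at each end (ends before starts at a tie):
12:00 start A → 1
13:15 end A → 0
13:15 start D → 1
14:45 end D → 0
15:15 start B → 1
16:00 start C → 2
16:45 start E → 3
17:15 end B → 2
18:00 end C → 1
18:00 end E → 0
Peak is 3, at 16:45 (B, C, E).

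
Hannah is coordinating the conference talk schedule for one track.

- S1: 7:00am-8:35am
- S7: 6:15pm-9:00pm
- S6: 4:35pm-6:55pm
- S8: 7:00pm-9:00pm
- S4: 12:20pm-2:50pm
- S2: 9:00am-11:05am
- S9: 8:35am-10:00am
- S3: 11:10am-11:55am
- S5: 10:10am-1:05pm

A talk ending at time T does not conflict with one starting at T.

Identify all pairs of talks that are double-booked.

S2 & S5, S2 & S9, S3 & S5, S4 & S5, S6 & S7, S7 & S8

Sorted by start: S1, S9, S2, S5, S3, S4, S6, S7, S8.
S9 starts exactly when S1 ends (back-to-back, no overlap), so S1 has no further overlaps.
S2 starts before S9 ends → S9 and S2 overlap.
S5 starts after S9 ends, so S9 has no further overlaps.
S5 starts before S2 ends → S2 and S5 overlap.
S3 starts after S2 ends, so S2 has no further overlaps.
S3 starts before S5 ends → S5 and S3 overlap.
S4 starts before S5 ends → S5 and S4 overlap.
S6 starts after S5 ends, so S5 has no further overlaps.
S4 starts after S3 ends, so S3 has no further overlaps.
S6 starts after S4 ends, so S4 has no further overlaps.
S7 starts before S6 ends → S6 and S7 overlap.
S8 starts after S6 ends.
S8 starts before S7 ends → S7 and S8 overlap.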